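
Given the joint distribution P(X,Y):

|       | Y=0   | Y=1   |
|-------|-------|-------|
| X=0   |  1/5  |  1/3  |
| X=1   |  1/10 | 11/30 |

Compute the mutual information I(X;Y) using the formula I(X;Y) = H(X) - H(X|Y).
0.0224 bits

I(X;Y) = H(X) - H(X|Y)

Marginal of X (row sums):
  P(X=0) = 1/5 + 1/3 = 8/15
  P(X=1) = 1/10 + 11/30 = 7/15
H(X) = -[(8/15)·log₂(8/15) + (7/15)·log₂(7/15)]
  = 0.4836750 + 0.5131166 = 0.996792 bits

Marginal of Y (column sums):
  P(Y=0) = 1/5 + 1/10 = 3/10
  P(Y=1) = 1/3 + 11/30 = 7/10
H(X|Y) = Σ_y P(y)·H(X|Y=y):
  Y=0: P(Y=0) = 3/10, P(X|Y=0) = (2/3, 1/3) → H(X|Y=0) = 0.9182958
  Y=1: P(Y=1) = 7/10, P(X|Y=1) = (10/21, 11/21) → H(X|Y=1) = 0.9983637
H(X|Y) = (3/10)·0.9182958 + (7/10)·0.9983637 = 0.974343 bits

I(X;Y) = H(X) - H(X|Y) = 0.996792 - 0.974343 = 0.0224 bits

Cross-check via I(X;Y) = H(X) + H(Y) - H(X,Y): computing H(Y) from the column sums and H(X,Y) from the 4 cells in the same way gives H(Y) = 0.881291 bits and H(X,Y) = 1.855634 bits, so
I(X;Y) = 0.996792 + 0.881291 - 1.855634 = 0.0224 bits ✓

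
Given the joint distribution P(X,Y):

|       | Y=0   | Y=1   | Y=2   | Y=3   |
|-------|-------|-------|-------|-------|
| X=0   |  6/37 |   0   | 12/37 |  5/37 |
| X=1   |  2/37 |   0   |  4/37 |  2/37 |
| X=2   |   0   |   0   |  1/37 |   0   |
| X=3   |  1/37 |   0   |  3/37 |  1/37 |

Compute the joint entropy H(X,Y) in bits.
2.8610 bits

H(X,Y) = -Σ_{x,y} P(x,y) log₂ P(x,y). Per-cell terms -P(x,y)·log₂P(x,y):
  X=0: 0.4256, 0.0000, 0.5269, 0.3902
  X=1: 0.2275, 0.0000, 0.3470, 0.2275
  X=2: 0.0000, 0.0000, 0.1408, 0.0000
  X=3: 0.1408, 0.0000, 0.2939, 0.1408
  (cells with P = 0 contribute 0)
Sum of the 16 terms: H(X,Y) = 2.8610 bits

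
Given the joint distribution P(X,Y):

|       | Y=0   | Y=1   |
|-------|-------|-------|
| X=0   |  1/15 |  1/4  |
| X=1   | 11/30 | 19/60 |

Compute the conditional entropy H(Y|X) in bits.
0.9158 bits

H(Y|X) = H(X,Y) - H(X)

H(X,Y) = -Σ_{x,y} P(x,y) log₂ P(x,y). Per-cell terms -P(x,y)·log₂P(x,y):
  X=0: 0.2605, 0.5000
  X=1: 0.5307, 0.5253
Sum of the 4 terms: H(X,Y) = 1.8165 bits

Marginal of X (row sums):
  P(X=0) = 1/15 + 1/4 = 19/60
  P(X=1) = 11/30 + 19/60 = 41/60
H(X) = -[(19/60)·log₂(19/60) + (41/60)·log₂(41/60)]
  = 0.5253 + 0.3754 = 0.9007 bits

H(Y|X) = H(X,Y) - H(X) = 1.8165 - 0.9007 = 0.9158 bits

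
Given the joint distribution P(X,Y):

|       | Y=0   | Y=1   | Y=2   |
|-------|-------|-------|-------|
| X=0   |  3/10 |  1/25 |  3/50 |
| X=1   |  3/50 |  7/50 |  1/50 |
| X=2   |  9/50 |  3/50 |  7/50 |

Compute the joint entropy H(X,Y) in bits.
2.7898 bits

H(X,Y) = -Σ_{x,y} P(x,y) log₂ P(x,y). Per-cell terms -P(x,y)·log₂P(x,y):
  X=0: 0.5211, 0.1858, 0.2435
  X=1: 0.2435, 0.3971, 0.1129
  X=2: 0.4453, 0.2435, 0.3971
Sum of the 9 terms: H(X,Y) = 2.7898 bits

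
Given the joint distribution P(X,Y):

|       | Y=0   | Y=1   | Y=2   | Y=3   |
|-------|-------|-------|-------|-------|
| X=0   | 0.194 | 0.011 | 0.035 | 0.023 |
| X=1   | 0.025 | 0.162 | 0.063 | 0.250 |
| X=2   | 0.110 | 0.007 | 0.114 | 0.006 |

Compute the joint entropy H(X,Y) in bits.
2.9366 bits

H(X,Y) = -Σ_{x,y} P(x,y) log₂ P(x,y). Per-cell terms -P(x,y)·log₂P(x,y):
  X=0: 0.4590, 0.0716, 0.1693, 0.1252
  X=1: 0.1330, 0.4254, 0.2513, 0.5000
  X=2: 0.3503, 0.0501, 0.3571, 0.0443
Sum of the 12 terms: H(X,Y) = 2.9366 bits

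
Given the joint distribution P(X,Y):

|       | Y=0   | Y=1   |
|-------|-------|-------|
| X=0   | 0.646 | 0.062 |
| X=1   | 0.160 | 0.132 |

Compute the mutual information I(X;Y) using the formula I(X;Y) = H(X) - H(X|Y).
0.1165 bits

I(X;Y) = H(X) - H(X|Y)

Marginal of X (row sums):
  P(X=0) = 0.646 + 0.062 = 0.708
  P(X=1) = 0.160 + 0.132 = 0.292
H(X) = -[0.708·log₂(0.708) + 0.292·log₂(0.292)]
  = 0.3527 + 0.5186 = 0.8713 bits

Marginal of Y (column sums):
  P(Y=0) = 0.646 + 0.160 = 0.806
  P(Y=1) = 0.062 + 0.132 = 0.194
H(X|Y) = Σ_y P(y)·H(X|Y=y):
  Y=0: P(Y=0) = 0.806, P(X|Y=0) = (323/403, 80/403) → H(X|Y=0) = 0.7189
  Y=1: P(Y=1) = 0.194, P(X|Y=1) = (31/97, 66/97) → H(X|Y=1) = 0.9039
H(X|Y) = 0.806·0.7189 + 0.194·0.9039 = 0.7548 bits

I(X;Y) = H(X) - H(X|Y) = 0.8713 - 0.7548 = 0.1165 bits

Cross-check via I(X;Y) = H(X) + H(Y) - H(X,Y): computing H(Y) from the column sums and H(X,Y) from the 4 cells in the same way gives H(Y) = 0.7098 bits and H(X,Y) = 1.4646 bits, so
I(X;Y) = 0.8713 + 0.7098 - 1.4646 = 0.1165 bits ✓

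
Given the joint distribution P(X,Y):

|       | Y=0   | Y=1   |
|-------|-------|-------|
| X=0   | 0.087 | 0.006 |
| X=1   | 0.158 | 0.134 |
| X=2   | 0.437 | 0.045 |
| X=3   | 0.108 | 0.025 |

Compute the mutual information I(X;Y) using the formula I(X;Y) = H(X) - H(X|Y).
0.1103 bits

I(X;Y) = H(X) - H(X|Y)

Marginal of X (row sums):
  P(X=0) = 0.087 + 0.006 = 0.093
  P(X=1) = 0.158 + 0.134 = 0.292
  P(X=2) = 0.437 + 0.045 = 0.482
  P(X=3) = 0.108 + 0.025 = 0.133
H(X) = -[0.093·log₂(0.093) + 0.292·log₂(0.292) + 0.482·log₂(0.482) + 0.133·log₂(0.133)]
  = 0.3186762 + 0.5185802 + 0.5074954 + 0.3870967 = 1.7318485 bits

Marginal of Y (column sums):
  P(Y=0) = 0.087 + 0.158 + 0.437 + 0.108 = 0.790
  P(Y=1) = 0.006 + 0.134 + 0.045 + 0.025 = 0.210
H(X|Y) = Σ_y P(y)·H(X|Y=y):
  Y=0: P(Y=0) = 0.790, P(X|Y=0) = (87/790, 1/5, 437/790, 54/395) → H(X|Y=0) = 1.6798833
  Y=1: P(Y=1) = 0.210, P(X|Y=1) = (1/35, 67/105, 3/14, 5/42) → H(X|Y=1) = 1.4018859
H(X|Y) = 0.790·1.6798833 + 0.210·1.4018859 = 1.6215038 bits

I(X;Y) = H(X) - H(X|Y) = 1.7318485 - 1.6215038 = 0.1103 bits

Cross-check via I(X;Y) = H(X) + H(Y) - H(X,Y): computing H(Y) from the column sums and H(X,Y) from the 8 cells in the same way gives H(Y) = 0.7414827 bits and H(X,Y) = 2.3629866 bits, so
I(X;Y) = 1.7318485 + 0.7414827 - 2.3629866 = 0.1103 bits ✓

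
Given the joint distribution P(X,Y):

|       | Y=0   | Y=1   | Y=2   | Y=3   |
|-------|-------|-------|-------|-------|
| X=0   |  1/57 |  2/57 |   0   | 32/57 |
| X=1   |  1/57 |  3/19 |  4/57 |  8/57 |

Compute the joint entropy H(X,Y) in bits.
1.9289 bits

H(X,Y) = -Σ_{x,y} P(x,y) log₂ P(x,y). Per-cell terms -P(x,y)·log₂P(x,y):
  X=0: 0.1023, 0.1696, 0.0000, 0.4676
  X=1: 0.1023, 0.4205, 0.2690, 0.3976
  (cells with P = 0 contribute 0)
Sum of the 8 terms: H(X,Y) = 1.9289 bits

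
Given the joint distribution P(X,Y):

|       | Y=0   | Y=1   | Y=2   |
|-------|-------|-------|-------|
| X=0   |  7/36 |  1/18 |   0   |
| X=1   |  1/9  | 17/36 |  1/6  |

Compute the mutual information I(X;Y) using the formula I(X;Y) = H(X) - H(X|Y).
0.2661 bits

I(X;Y) = H(X) - H(X|Y)

Marginal of X (row sums):
  P(X=0) = 7/36 + 1/18 + 0 = 1/4
  P(X=1) = 1/9 + 17/36 + 1/6 = 3/4
H(X) = -[(1/4)·log₂(1/4) + (3/4)·log₂(3/4)]
  = 0.5000 + 0.3113 = 0.8113 bits

Marginal of Y (column sums):
  P(Y=0) = 7/36 + 1/9 = 11/36
  P(Y=1) = 1/18 + 17/36 = 19/36
  P(Y=2) = 0 + 1/6 = 1/6
H(X|Y) = Σ_y P(y)·H(X|Y=y):
  Y=0: P(Y=0) = 11/36, P(X|Y=0) = (7/11, 4/11) → H(X|Y=0) = 0.9457
  Y=1: P(Y=1) = 19/36, P(X|Y=1) = (2/19, 17/19) → H(X|Y=1) = 0.4855
  Y=2: P(Y=2) = 1/6, P(X|Y=2) = (0, 1) → H(X|Y=2) = 0.0000
H(X|Y) = (11/36)·0.9457 + (19/36)·0.4855 + (1/6)·0.0000 = 0.5452 bits

I(X;Y) = H(X) - H(X|Y) = 0.8113 - 0.5452 = 0.2661 bits

Cross-check via I(X;Y) = H(X) + H(Y) - H(X,Y): computing H(Y) from the column sums and H(X,Y) from the 6 cells in the same way gives H(Y) = 1.4401 bits and H(X,Y) = 1.9853 bits, so
I(X;Y) = 0.8113 + 1.4401 - 1.9853 = 0.2661 bits ✓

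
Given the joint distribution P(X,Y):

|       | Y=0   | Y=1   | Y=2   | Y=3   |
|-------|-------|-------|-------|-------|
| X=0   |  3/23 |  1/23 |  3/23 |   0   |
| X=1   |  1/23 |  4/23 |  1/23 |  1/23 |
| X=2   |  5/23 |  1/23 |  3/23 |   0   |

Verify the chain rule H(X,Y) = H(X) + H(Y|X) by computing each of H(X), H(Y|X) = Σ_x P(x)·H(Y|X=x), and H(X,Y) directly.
H(X) = 1.5743 bits, H(Y|X) = 1.4764 bits, H(X,Y) = 3.0508 bits

Marginal of X (row sums):
  P(X=0) = 3/23 + 1/23 + 3/23 + 0 = 7/23
  P(X=1) = 1/23 + 4/23 + 1/23 + 1/23 = 7/23
  P(X=2) = 5/23 + 1/23 + 3/23 + 0 = 9/23
H(X) = -[(7/23)·log₂(7/23) + (7/23)·log₂(7/23) + (9/23)·log₂(9/23)]
  = 0.52232 + 0.52232 + 0.52968 = 1.5743 bits

H(Y|X) = Σ_x P(x)·H(Y|X=x):
  X=0: P(X=0) = 7/23, P(Y|X=0) = (3/7, 1/7, 3/7, 0) → H(Y|X=0) = 1.44882
  X=1: P(X=1) = 7/23, P(Y|X=1) = (1/7, 4/7, 1/7, 1/7) → H(Y|X=1) = 1.66450
  X=2: P(X=2) = 9/23, P(Y|X=2) = (5/9, 1/9, 1/3, 0) → H(Y|X=2) = 1.35164
H(Y|X) = (7/23)·1.44882 + (7/23)·1.66450 + (9/23)·1.35164 = 1.4764 bits

H(X,Y) = -Σ_{x,y} P(x,y) log₂ P(x,y). Per-cell terms -P(x,y)·log₂P(x,y):
  X=0: 0.38330, 0.19668, 0.38330, 0.00000
  X=1: 0.19668, 0.43888, 0.19668, 0.19668
  X=2: 0.47862, 0.19668, 0.38330, 0.00000
  (cells with P = 0 contribute 0)
Sum of the 12 terms: H(X,Y) = 3.0508 bits

Chain rule check:
  H(X) + H(Y|X) = 1.5743 + 1.4764 = 3.0507 bits
  H(X,Y) = 3.0508 bits
✓ Chain rule verified (Δ = 0.0001 is 4-dp rounding noise: each of the three values was rounded independently).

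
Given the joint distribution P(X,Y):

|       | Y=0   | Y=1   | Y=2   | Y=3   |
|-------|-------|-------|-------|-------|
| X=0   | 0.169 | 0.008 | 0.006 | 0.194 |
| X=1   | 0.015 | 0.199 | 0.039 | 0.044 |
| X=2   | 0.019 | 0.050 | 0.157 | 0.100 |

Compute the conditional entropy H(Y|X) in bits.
1.4260 bits

H(Y|X) = H(X,Y) - H(X)

H(X,Y) = -Σ_{x,y} P(x,y) log₂ P(x,y). Per-cell terms -P(x,y)·log₂P(x,y):
  X=0: 0.433469, 0.055726, 0.044285, 0.458979
  X=1: 0.090883, 0.463503, 0.182535, 0.198280
  X=2: 0.108639, 0.216096, 0.419373, 0.332193
Sum of the 12 terms: H(X,Y) = 3.00396 bits

Marginal of X (row sums):
  P(X=0) = 0.169 + 0.008 + 0.006 + 0.194 = 0.377
  P(X=1) = 0.015 + 0.199 + 0.039 + 0.044 = 0.297
  P(X=2) = 0.019 + 0.050 + 0.157 + 0.100 = 0.326
H(X) = -[0.377·log₂(0.377) + 0.297·log₂(0.297) + 0.326·log₂(0.326)]
  = 0.530576 + 0.520185 + 0.527160 = 1.57792 bits

H(Y|X) = H(X,Y) - H(X) = 3.00396 - 1.57792 = 1.4260 bits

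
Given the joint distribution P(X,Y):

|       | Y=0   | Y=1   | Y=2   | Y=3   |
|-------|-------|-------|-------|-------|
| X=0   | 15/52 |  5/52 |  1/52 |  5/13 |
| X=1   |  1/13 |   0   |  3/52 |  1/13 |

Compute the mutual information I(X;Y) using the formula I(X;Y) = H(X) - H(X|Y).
0.1107 bits

I(X;Y) = H(X) - H(X|Y)

Marginal of X (row sums):
  P(X=0) = 15/52 + 5/52 + 1/52 + 5/13 = 41/52
  P(X=1) = 1/13 + 0 + 3/52 + 1/13 = 11/52
H(X) = -[(41/52)·log₂(41/52) + (11/52)·log₂(11/52)]
  = 0.27035 + 0.47406 = 0.7444 bits

Marginal of Y (column sums):
  P(Y=0) = 15/52 + 1/13 = 19/52
  P(Y=1) = 5/52 + 0 = 5/52
  P(Y=2) = 1/52 + 3/52 = 1/13
  P(Y=3) = 5/13 + 1/13 = 6/13
H(X|Y) = Σ_y P(y)·H(X|Y=y):
  Y=0: P(Y=0) = 19/52, P(X|Y=0) = (15/19, 4/19) → H(X|Y=0) = 0.74249
  Y=1: P(Y=1) = 5/52, P(X|Y=1) = (1, 0) → H(X|Y=1) = 0.00000
  Y=2: P(Y=2) = 1/13, P(X|Y=2) = (1/4, 3/4) → H(X|Y=2) = 0.81128
  Y=3: P(Y=3) = 6/13, P(X|Y=3) = (5/6, 1/6) → H(X|Y=3) = 0.65002
H(X|Y) = (19/52)·0.74249 + (5/52)·0.00000 + (1/13)·0.81128 + (6/13)·0.65002 = 0.6337 bits

I(X;Y) = H(X) - H(X|Y) = 0.7444 - 0.6337 = 0.1107 bits

Cross-check via I(X;Y) = H(X) + H(Y) - H(X,Y): computing H(Y) from the column sums and H(X,Y) from the 8 cells in the same way gives H(Y) = 1.6551 bits and H(X,Y) = 2.2888 bits, so
I(X;Y) = 0.7444 + 1.6551 - 2.2888 = 0.1107 bits ✓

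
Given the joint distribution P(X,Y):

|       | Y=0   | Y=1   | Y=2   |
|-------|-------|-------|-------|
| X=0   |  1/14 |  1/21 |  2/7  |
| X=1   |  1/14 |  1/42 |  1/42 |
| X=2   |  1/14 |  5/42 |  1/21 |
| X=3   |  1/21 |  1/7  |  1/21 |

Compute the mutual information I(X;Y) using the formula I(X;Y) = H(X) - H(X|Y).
0.2501 bits

I(X;Y) = H(X) - H(X|Y)

Marginal of X (row sums):
  P(X=0) = 1/14 + 1/21 + 2/7 = 17/42
  P(X=1) = 1/14 + 1/42 + 1/42 = 5/42
  P(X=2) = 1/14 + 5/42 + 1/21 = 5/21
  P(X=3) = 1/21 + 1/7 + 1/21 = 5/21
H(X) = -[(17/42)·log₂(17/42) + (5/42)·log₂(5/42) + (5/21)·log₂(5/21) + (5/21)·log₂(5/21)]
  = 0.52816 + 0.36552 + 0.49295 + 0.49295 = 1.8796 bits

Marginal of Y (column sums):
  P(Y=0) = 1/14 + 1/14 + 1/14 + 1/21 = 11/42
  P(Y=1) = 1/21 + 1/42 + 5/42 + 1/7 = 1/3
  P(Y=2) = 2/7 + 1/42 + 1/21 + 1/21 = 17/42
H(X|Y) = Σ_y P(y)·H(X|Y=y):
  Y=0: P(Y=0) = 11/42, P(X|Y=0) = (3/11, 3/11, 3/11, 2/11) → H(X|Y=0) = 1.98083
  Y=1: P(Y=1) = 1/3, P(X|Y=1) = (1/7, 1/14, 5/14, 3/7) → H(X|Y=1) = 1.72740
  Y=2: P(Y=2) = 17/42, P(X|Y=2) = (12/17, 1/17, 2/17, 2/17) → H(X|Y=2) = 1.32161
H(X|Y) = (11/42)·1.98083 + (1/3)·1.72740 + (17/42)·1.32161 = 1.6295 bits

I(X;Y) = H(X) - H(X|Y) = 1.8796 - 1.6295 = 0.2501 bits

Cross-check via I(X;Y) = H(X) + H(Y) - H(X,Y): computing H(Y) from the column sums and H(X,Y) from the 12 cells in the same way gives H(Y) = 1.5627 bits and H(X,Y) = 3.1922 bits, so
I(X;Y) = 1.8796 + 1.5627 - 3.1922 = 0.2501 bits ✓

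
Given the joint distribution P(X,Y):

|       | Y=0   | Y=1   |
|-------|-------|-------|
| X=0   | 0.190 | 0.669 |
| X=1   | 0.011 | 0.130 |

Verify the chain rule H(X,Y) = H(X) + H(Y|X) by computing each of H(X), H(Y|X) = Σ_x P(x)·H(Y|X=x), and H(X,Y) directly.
H(X) = 0.5869 bits, H(Y|X) = 0.7106 bits, H(X,Y) = 1.2974 bits

Marginal of X (row sums):
  P(X=0) = 0.190 + 0.669 = 0.859
  P(X=1) = 0.011 + 0.130 = 0.141
H(X) = -[0.859·log₂(0.859) + 0.141·log₂(0.141)]
  = 0.188353 + 0.398499 = 0.5869 bits

H(Y|X) = Σ_x P(x)·H(Y|X=x):
  X=0: P(X=0) = 0.859, P(Y|X=0) = (190/859, 669/859) → H(Y|X=0) = 0.762330
  X=1: P(X=1) = 0.141, P(Y|X=1) = (11/141, 130/141) → H(Y|X=1) = 0.395143
H(Y|X) = 0.859·0.762330 + 0.141·0.395143 = 0.7106 bits

H(X,Y) = -Σ_{x,y} P(x,y) log₂ P(x,y). Per-cell terms -P(x,y)·log₂P(x,y):
  X=0: 0.455226, 0.387968
  X=1: 0.071570, 0.382644
Sum of the 4 terms: H(X,Y) = 1.2974 bits

Chain rule check:
  H(X) + H(Y|X) = 0.5869 + 0.7106 = 1.2975 bits
  H(X,Y) = 1.2974 bits
✓ Chain rule verified (Δ = 0.0001 is 4-dp rounding noise: each of the three values was rounded independently).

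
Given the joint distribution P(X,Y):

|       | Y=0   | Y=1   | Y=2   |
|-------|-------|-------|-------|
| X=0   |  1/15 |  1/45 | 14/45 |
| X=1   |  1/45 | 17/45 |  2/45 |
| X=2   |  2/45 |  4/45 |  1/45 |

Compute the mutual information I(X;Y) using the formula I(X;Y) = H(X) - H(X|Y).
0.4983 bits

I(X;Y) = H(X) - H(X|Y)

Marginal of X (row sums):
  P(X=0) = 1/15 + 1/45 + 14/45 = 2/5
  P(X=1) = 1/45 + 17/45 + 2/45 = 4/9
  P(X=2) = 2/45 + 4/45 + 1/45 = 7/45
H(X) = -[(2/5)·log₂(2/5) + (4/9)·log₂(4/9) + (7/45)·log₂(7/45)]
  = 0.52877 + 0.51997 + 0.41759 = 1.4663 bits

Marginal of Y (column sums):
  P(Y=0) = 1/15 + 1/45 + 2/45 = 2/15
  P(Y=1) = 1/45 + 17/45 + 4/45 = 22/45
  P(Y=2) = 14/45 + 2/45 + 1/45 = 17/45
H(X|Y) = Σ_y P(y)·H(X|Y=y):
  Y=0: P(Y=0) = 2/15, P(X|Y=0) = (1/2, 1/6, 1/3) → H(X|Y=0) = 1.45915
  Y=1: P(Y=1) = 22/45, P(X|Y=1) = (1/22, 17/22, 2/11) → H(X|Y=1) = 0.93730
  Y=2: P(Y=2) = 17/45, P(X|Y=2) = (14/17, 2/17, 1/17) → H(X|Y=2) = 0.83435
H(X|Y) = (2/15)·1.45915 + (22/45)·0.93730 + (17/45)·0.83435 = 0.9680 bits

I(X;Y) = H(X) - H(X|Y) = 1.4663 - 0.9680 = 0.4983 bits

Cross-check via I(X;Y) = H(X) + H(Y) - H(X,Y): computing H(Y) from the column sums and H(X,Y) from the 9 cells in the same way gives H(Y) = 1.4229 bits and H(X,Y) = 2.3909 bits, so
I(X;Y) = 1.4663 + 1.4229 - 2.3909 = 0.4983 bits ✓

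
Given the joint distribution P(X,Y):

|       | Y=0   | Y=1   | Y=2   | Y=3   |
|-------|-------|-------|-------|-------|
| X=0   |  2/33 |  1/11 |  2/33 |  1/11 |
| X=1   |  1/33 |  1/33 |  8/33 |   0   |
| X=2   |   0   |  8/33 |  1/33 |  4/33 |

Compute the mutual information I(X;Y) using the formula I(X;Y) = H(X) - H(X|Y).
0.4834 bits

I(X;Y) = H(X) - H(X|Y)

Marginal of X (row sums):
  P(X=0) = 2/33 + 1/11 + 2/33 + 1/11 = 10/33
  P(X=1) = 1/33 + 1/33 + 8/33 + 0 = 10/33
  P(X=2) = 0 + 8/33 + 1/33 + 4/33 = 13/33
H(X) = -[(10/33)·log₂(10/33) + (10/33)·log₂(10/33) + (13/33)·log₂(13/33)]
  = 0.5220 + 0.5220 + 0.5294 = 1.5734 bits

Marginal of Y (column sums):
  P(Y=0) = 2/33 + 1/33 + 0 = 1/11
  P(Y=1) = 1/11 + 1/33 + 8/33 = 4/11
  P(Y=2) = 2/33 + 8/33 + 1/33 = 1/3
  P(Y=3) = 1/11 + 0 + 4/33 = 7/33
H(X|Y) = Σ_y P(y)·H(X|Y=y):
  Y=0: P(Y=0) = 1/11, P(X|Y=0) = (2/3, 1/3, 0) → H(X|Y=0) = 0.9183
  Y=1: P(Y=1) = 4/11, P(X|Y=1) = (1/4, 1/12, 2/3) → H(X|Y=1) = 1.1887
  Y=2: P(Y=2) = 1/3, P(X|Y=2) = (2/11, 8/11, 1/11) → H(X|Y=2) = 1.0958
  Y=3: P(Y=3) = 7/33, P(X|Y=3) = (3/7, 0, 4/7) → H(X|Y=3) = 0.9852
H(X|Y) = (1/11)·0.9183 + (4/11)·1.1887 + (1/3)·1.0958 + (7/33)·0.9852 = 1.0900 bits

I(X;Y) = H(X) - H(X|Y) = 1.5734 - 1.0900 = 0.4834 bits

Cross-check via I(X;Y) = H(X) + H(Y) - H(X,Y): computing H(Y) from the column sums and H(X,Y) from the 12 cells in the same way gives H(Y) = 1.8480 bits and H(X,Y) = 2.9380 bits, so
I(X;Y) = 1.5734 + 1.8480 - 2.9380 = 0.4834 bits ✓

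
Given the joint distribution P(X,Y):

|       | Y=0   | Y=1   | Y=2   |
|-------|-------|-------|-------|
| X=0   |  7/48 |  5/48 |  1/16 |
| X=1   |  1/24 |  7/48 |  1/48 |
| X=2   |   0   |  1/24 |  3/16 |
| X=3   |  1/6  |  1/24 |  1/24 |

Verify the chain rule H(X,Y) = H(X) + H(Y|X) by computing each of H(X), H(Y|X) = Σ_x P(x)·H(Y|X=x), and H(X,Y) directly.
H(X) = 1.9830 bits, H(Y|X) = 1.1812 bits, H(X,Y) = 3.1642 bits

Marginal of X (row sums):
  P(X=0) = 7/48 + 5/48 + 1/16 = 5/16
  P(X=1) = 1/24 + 7/48 + 1/48 = 5/24
  P(X=2) = 0 + 1/24 + 3/16 = 11/48
  P(X=3) = 1/6 + 1/24 + 1/24 = 1/4
H(X) = -[(5/16)·log₂(5/16) + (5/24)·log₂(5/24) + (11/48)·log₂(11/48) + (1/4)·log₂(1/4)]
  = 0.52440 + 0.47147 + 0.48710 + 0.50000 = 1.9830 bits

H(Y|X) = Σ_x P(x)·H(Y|X=x):
  X=0: P(X=0) = 5/16, P(Y|X=0) = (7/15, 1/3, 1/5) → H(Y|X=0) = 1.50582
  X=1: P(X=1) = 5/24, P(Y|X=1) = (1/5, 7/10, 1/10) → H(Y|X=1) = 1.15678
  X=2: P(X=2) = 11/48, P(Y|X=2) = (0, 2/11, 9/11) → H(Y|X=2) = 0.68404
  X=3: P(X=3) = 1/4, P(Y|X=3) = (2/3, 1/6, 1/6) → H(Y|X=3) = 1.25163
H(Y|X) = (5/16)·1.50582 + (5/24)·1.15678 + (11/48)·0.68404 + (1/4)·1.25163 = 1.1812 bits

H(X,Y) = -Σ_{x,y} P(x,y) log₂ P(x,y). Per-cell terms -P(x,y)·log₂P(x,y):
  X=0: 0.40507, 0.33990, 0.25000
  X=1: 0.19104, 0.40507, 0.11635
  X=2: 0.00000, 0.19104, 0.45282
  X=3: 0.43083, 0.19104, 0.19104
  (cells with P = 0 contribute 0)
Sum of the 12 terms: H(X,Y) = 3.1642 bits

Chain rule check:
  H(X) + H(Y|X) = 1.9830 + 1.1812 = 3.1642 bits
  H(X,Y) = 3.1642 bits
✓ Chain rule verified.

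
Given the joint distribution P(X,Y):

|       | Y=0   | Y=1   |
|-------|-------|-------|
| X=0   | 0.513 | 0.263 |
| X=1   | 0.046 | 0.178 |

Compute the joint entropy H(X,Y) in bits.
1.6483 bits

H(X,Y) = -Σ_{x,y} P(x,y) log₂ P(x,y). Per-cell terms -P(x,y)·log₂P(x,y):
  X=0: 0.4940, 0.5068
  X=1: 0.2043, 0.4432
Sum of the 4 terms: H(X,Y) = 1.6483 bits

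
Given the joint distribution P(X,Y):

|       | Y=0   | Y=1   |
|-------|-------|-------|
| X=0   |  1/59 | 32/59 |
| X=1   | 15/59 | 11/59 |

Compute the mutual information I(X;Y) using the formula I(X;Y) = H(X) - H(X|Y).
0.3005 bits

I(X;Y) = H(X) - H(X|Y)

Marginal of X (row sums):
  P(X=0) = 1/59 + 32/59 = 33/59
  P(X=1) = 15/59 + 11/59 = 26/59
H(X) = -[(33/59)·log₂(33/59) + (26/59)·log₂(26/59)]
  = 0.46885 + 0.52097 = 0.98982 bits

Marginal of Y (column sums):
  P(Y=0) = 1/59 + 15/59 = 16/59
  P(Y=1) = 32/59 + 11/59 = 43/59
H(X|Y) = Σ_y P(y)·H(X|Y=y):
  Y=0: P(Y=0) = 16/59, P(X|Y=0) = (1/16, 15/16) → H(X|Y=0) = 0.33729
  Y=1: P(Y=1) = 43/59, P(X|Y=1) = (32/43, 11/43) → H(X|Y=1) = 0.82036
H(X|Y) = (16/59)·0.33729 + (43/59)·0.82036 = 0.68936 bits

I(X;Y) = H(X) - H(X|Y) = 0.98982 - 0.68936 = 0.3005 bits

Cross-check via I(X;Y) = H(X) + H(Y) - H(X,Y): computing H(Y) from the column sums and H(X,Y) from the 4 cells in the same way gives H(Y) = 0.84316 bits and H(X,Y) = 1.53252 bits, so
I(X;Y) = 0.98982 + 0.84316 - 1.53252 = 0.3005 bits ✓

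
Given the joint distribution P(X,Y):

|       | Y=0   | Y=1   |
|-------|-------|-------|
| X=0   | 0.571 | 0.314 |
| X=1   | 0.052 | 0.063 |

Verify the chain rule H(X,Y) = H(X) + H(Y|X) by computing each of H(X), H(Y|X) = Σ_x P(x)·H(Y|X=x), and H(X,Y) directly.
H(X) = 0.5148 bits, H(Y|X) = 0.9446 bits, H(X,Y) = 1.4594 bits

Marginal of X (row sums):
  P(X=0) = 0.571 + 0.314 = 0.885
  P(X=1) = 0.052 + 0.063 = 0.115
H(X) = -[0.885·log₂(0.885) + 0.115·log₂(0.115)]
  = 0.1560 + 0.3588 = 0.5148 bits

H(Y|X) = Σ_x P(x)·H(Y|X=x):
  X=0: P(X=0) = 0.885, P(Y|X=0) = (571/885, 314/885) → H(Y|X=0) = 0.9383
  X=1: P(X=1) = 0.115, P(Y|X=1) = (52/115, 63/115) → H(Y|X=1) = 0.9934
H(Y|X) = 0.885·0.9383 + 0.115·0.9934 = 0.9446 bits

H(X,Y) = -Σ_{x,y} P(x,y) log₂ P(x,y). Per-cell terms -P(x,y)·log₂P(x,y):
  X=0: 0.4616, 0.5247
  X=1: 0.2218, 0.2513
Sum of the 4 terms: H(X,Y) = 1.4594 bits

Chain rule check:
  H(X) + H(Y|X) = 0.5148 + 0.9446 = 1.4594 bits
  H(X,Y) = 1.4594 bits
✓ Chain rule verified.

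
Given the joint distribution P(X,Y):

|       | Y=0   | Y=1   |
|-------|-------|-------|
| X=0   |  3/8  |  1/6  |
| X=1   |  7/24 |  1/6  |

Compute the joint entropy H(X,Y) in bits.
1.9108 bits

H(X,Y) = -Σ_{x,y} P(x,y) log₂ P(x,y). Per-cell terms -P(x,y)·log₂P(x,y):
  X=0: 0.53064, 0.43083
  X=1: 0.51847, 0.43083
Sum of the 4 terms: H(X,Y) = 1.9108 bits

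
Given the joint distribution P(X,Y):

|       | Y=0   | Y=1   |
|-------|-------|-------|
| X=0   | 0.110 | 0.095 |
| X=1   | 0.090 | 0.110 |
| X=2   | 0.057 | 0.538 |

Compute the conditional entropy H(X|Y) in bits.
1.2304 bits

H(X|Y) = H(X,Y) - H(Y)

H(X,Y) = -Σ_{x,y} P(x,y) log₂ P(x,y). Per-cell terms -P(x,y)·log₂P(x,y):
  X=0: 0.3503, 0.3226
  X=1: 0.3127, 0.3503
  X=2: 0.2356, 0.4811
Sum of the 6 terms: H(X,Y) = 2.0526 bits

Marginal of Y (column sums):
  P(Y=0) = 0.110 + 0.090 + 0.057 = 0.257
  P(Y=1) = 0.095 + 0.110 + 0.538 = 0.743
H(Y) = -[0.257·log₂(0.257) + 0.743·log₂(0.743)]
  = 0.5038 + 0.3184 = 0.8222 bits

H(X|Y) = H(X,Y) - H(Y) = 2.0526 - 0.8222 = 1.2304 bits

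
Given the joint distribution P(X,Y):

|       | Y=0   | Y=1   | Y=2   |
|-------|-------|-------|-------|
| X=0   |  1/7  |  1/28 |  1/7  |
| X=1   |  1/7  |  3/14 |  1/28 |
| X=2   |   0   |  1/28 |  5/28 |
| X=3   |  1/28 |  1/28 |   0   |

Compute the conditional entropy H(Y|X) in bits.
1.1776 bits

H(Y|X) = H(X,Y) - H(X)

H(X,Y) = -Σ_{x,y} P(x,y) log₂ P(x,y). Per-cell terms -P(x,y)·log₂P(x,y):
  X=0: 0.40105, 0.17169, 0.40105
  X=1: 0.40105, 0.47623, 0.17169
  X=2: 0.00000, 0.17169, 0.44383
  X=3: 0.17169, 0.17169, 0.00000
  (cells with P = 0 contribute 0)
Sum of the 12 terms: H(X,Y) = 2.98166 bits

Marginal of X (row sums):
  P(X=0) = 1/7 + 1/28 + 1/7 = 9/28
  P(X=1) = 1/7 + 3/14 + 1/28 = 11/28
  P(X=2) = 0 + 1/28 + 5/28 = 3/14
  P(X=3) = 1/28 + 1/28 + 0 = 1/14
H(X) = -[(9/28)·log₂(9/28) + (11/28)·log₂(11/28) + (3/14)·log₂(3/14) + (1/14)·log₂(1/14)]
  = 0.52632 + 0.52954 + 0.47623 + 0.27195 = 1.80404 bits

H(Y|X) = H(X,Y) - H(X) = 2.98166 - 1.80404 = 1.1776 bits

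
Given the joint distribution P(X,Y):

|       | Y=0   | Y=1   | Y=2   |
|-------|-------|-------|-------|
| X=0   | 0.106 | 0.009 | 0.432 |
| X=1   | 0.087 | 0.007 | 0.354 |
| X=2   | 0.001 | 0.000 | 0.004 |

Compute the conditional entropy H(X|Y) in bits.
1.0332 bits

H(X|Y) = H(X,Y) - H(Y)

H(X,Y) = -Σ_{x,y} P(x,y) log₂ P(x,y). Per-cell terms -P(x,y)·log₂P(x,y):
  X=0: 0.34321, 0.06116, 0.52311
  X=1: 0.30649, 0.05011, 0.53036
  X=2: 0.00997, 0.00000, 0.03186
  (cells with P = 0 contribute 0)
Sum of the 9 terms: H(X,Y) = 1.8563 bits

Marginal of Y (column sums):
  P(Y=0) = 0.106 + 0.087 + 0.001 = 0.194
  P(Y=1) = 0.009 + 0.007 + 0.000 = 0.016
  P(Y=2) = 0.432 + 0.354 + 0.004 = 0.790
H(Y) = -[0.194·log₂(0.194) + 0.016·log₂(0.016) + 0.790·log₂(0.790)]
  = 0.45898 + 0.09545 + 0.26866 = 0.8231 bits

H(X|Y) = H(X,Y) - H(Y) = 1.8563 - 0.8231 = 1.0332 bits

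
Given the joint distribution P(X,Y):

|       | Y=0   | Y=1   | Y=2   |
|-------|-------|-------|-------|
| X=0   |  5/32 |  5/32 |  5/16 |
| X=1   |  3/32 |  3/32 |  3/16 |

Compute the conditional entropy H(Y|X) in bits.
1.5000 bits

H(Y|X) = H(X,Y) - H(X)

H(X,Y) = -Σ_{x,y} P(x,y) log₂ P(x,y). Per-cell terms -P(x,y)·log₂P(x,y):
  X=0: 0.4184, 0.4184, 0.5244
  X=1: 0.3202, 0.3202, 0.4528
Sum of the 6 terms: H(X,Y) = 2.4544 bits

Marginal of X (row sums):
  P(X=0) = 5/32 + 5/32 + 5/16 = 5/8
  P(X=1) = 3/32 + 3/32 + 3/16 = 3/8
H(X) = -[(5/8)·log₂(5/8) + (3/8)·log₂(3/8)]
  = 0.4238 + 0.5306 = 0.9544 bits

H(Y|X) = H(X,Y) - H(X) = 2.4544 - 0.9544 = 1.5000 bits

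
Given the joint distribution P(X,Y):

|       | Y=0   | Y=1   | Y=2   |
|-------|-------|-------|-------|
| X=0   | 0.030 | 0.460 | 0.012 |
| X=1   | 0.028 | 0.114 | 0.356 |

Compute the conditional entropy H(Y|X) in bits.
0.7757 bits

H(Y|X) = H(X,Y) - H(X)

H(X,Y) = -Σ_{x,y} P(x,y) log₂ P(x,y). Per-cell terms -P(x,y)·log₂P(x,y):
  X=0: 0.1518, 0.5153, 0.0766
  X=1: 0.1444, 0.3571, 0.5305
Sum of the 6 terms: H(X,Y) = 1.7757 bits

Marginal of X (row sums):
  P(X=0) = 0.030 + 0.460 + 0.012 = 0.502
  P(X=1) = 0.028 + 0.114 + 0.356 = 0.498
H(X) = -[0.502·log₂(0.502) + 0.498·log₂(0.498)]
  = 0.4991 + 0.5009 = 1.0000 bits

H(Y|X) = H(X,Y) - H(X) = 1.7757 - 1.0000 = 0.7757 bits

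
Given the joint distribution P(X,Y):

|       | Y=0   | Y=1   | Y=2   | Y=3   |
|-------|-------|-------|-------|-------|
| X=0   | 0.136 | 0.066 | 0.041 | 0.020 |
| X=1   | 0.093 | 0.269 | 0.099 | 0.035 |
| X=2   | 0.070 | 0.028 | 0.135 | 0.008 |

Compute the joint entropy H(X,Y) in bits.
3.1386 bits

H(X,Y) = -Σ_{x,y} P(x,y) log₂ P(x,y). Per-cell terms -P(x,y)·log₂P(x,y):
  X=0: 0.391452, 0.258812, 0.188938, 0.112877
  X=1: 0.318676, 0.509573, 0.330306, 0.169278
  X=2: 0.268555, 0.144436, 0.390011, 0.055726
Sum of the 12 terms: H(X,Y) = 3.1386 bits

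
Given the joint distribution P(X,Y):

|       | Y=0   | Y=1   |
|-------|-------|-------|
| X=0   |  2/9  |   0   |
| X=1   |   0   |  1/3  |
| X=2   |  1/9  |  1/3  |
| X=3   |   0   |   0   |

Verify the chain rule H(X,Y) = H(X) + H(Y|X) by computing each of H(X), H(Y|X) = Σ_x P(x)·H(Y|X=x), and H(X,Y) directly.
H(X) = 1.5305 bits, H(Y|X) = 0.3606 bits, H(X,Y) = 1.8911 bits

Marginal of X (row sums):
  P(X=0) = 2/9 + 0 = 2/9
  P(X=1) = 0 + 1/3 = 1/3
  P(X=2) = 1/9 + 1/3 = 4/9
  P(X=3) = 0 + 0 = 0
H(X) = -[(2/9)·log₂(2/9) + (1/3)·log₂(1/3) + (4/9)·log₂(4/9)]   (outcomes with P = 0 contribute 0)
  = 0.48221 + 0.52832 + 0.51997 = 1.5305 bits

H(Y|X) = Σ_x P(x)·H(Y|X=x):
  X=0: P(X=0) = 2/9, P(Y|X=0) = (1, 0) → H(Y|X=0) = 0.00000
  X=1: P(X=1) = 1/3, P(Y|X=1) = (0, 1) → H(Y|X=1) = 0.00000
  X=2: P(X=2) = 4/9, P(Y|X=2) = (1/4, 3/4) → H(Y|X=2) = 0.81128
  X=3: P(X=3) = 0 → contributes 0
H(Y|X) = (2/9)·0.00000 + (1/3)·0.00000 + (4/9)·0.81128 = 0.3606 bits

H(X,Y) = -Σ_{x,y} P(x,y) log₂ P(x,y). Per-cell terms -P(x,y)·log₂P(x,y):
  X=0: 0.48221, 0.00000
  X=1: 0.00000, 0.52832
  X=2: 0.35221, 0.52832
  X=3: 0.00000, 0.00000
  (cells with P = 0 contribute 0)
Sum of the 8 terms: H(X,Y) = 1.8911 bits

Chain rule check:
  H(X) + H(Y|X) = 1.5305 + 0.3606 = 1.8911 bits
  H(X,Y) = 1.8911 bits
✓ Chain rule verified.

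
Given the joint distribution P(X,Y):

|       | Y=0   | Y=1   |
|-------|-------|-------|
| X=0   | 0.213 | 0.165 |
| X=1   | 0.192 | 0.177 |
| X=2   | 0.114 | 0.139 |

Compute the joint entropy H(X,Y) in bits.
2.5563 bits

H(X,Y) = -Σ_{x,y} P(x,y) log₂ P(x,y). Per-cell terms -P(x,y)·log₂P(x,y):
  X=0: 0.47522, 0.42891
  X=1: 0.45712, 0.44218
  X=2: 0.35715, 0.39571
Sum of the 6 terms: H(X,Y) = 2.5563 bits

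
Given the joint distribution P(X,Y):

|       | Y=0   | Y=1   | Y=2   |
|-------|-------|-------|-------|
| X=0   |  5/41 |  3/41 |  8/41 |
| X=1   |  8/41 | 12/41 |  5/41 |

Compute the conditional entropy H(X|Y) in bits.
0.8737 bits

H(X|Y) = H(X,Y) - H(Y)

H(X,Y) = -Σ_{x,y} P(x,y) log₂ P(x,y). Per-cell terms -P(x,y)·log₂P(x,y):
  X=0: 0.37020, 0.27604, 0.46001
  X=1: 0.46001, 0.51881, 0.37020
Sum of the 6 terms: H(X,Y) = 2.4553 bits

Marginal of Y (column sums):
  P(Y=0) = 5/41 + 8/41 = 13/41
  P(Y=1) = 3/41 + 12/41 = 15/41
  P(Y=2) = 8/41 + 5/41 = 13/41
H(Y) = -[(13/41)·log₂(13/41) + (15/41)·log₂(15/41) + (13/41)·log₂(13/41)]
  = 0.52543 + 0.53073 + 0.52543 = 1.5816 bits

H(X|Y) = H(X,Y) - H(Y) = 2.4553 - 1.5816 = 0.8737 bits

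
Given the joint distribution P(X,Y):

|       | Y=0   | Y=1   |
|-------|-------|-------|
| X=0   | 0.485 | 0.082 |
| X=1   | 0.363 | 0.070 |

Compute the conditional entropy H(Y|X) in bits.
0.6144 bits

H(Y|X) = H(X,Y) - H(X)

H(X,Y) = -Σ_{x,y} P(x,y) log₂ P(x,y). Per-cell terms -P(x,y)·log₂P(x,y):
  X=0: 0.50631, 0.29588
  X=1: 0.53069, 0.26856
Sum of the 4 terms: H(X,Y) = 1.6014 bits

Marginal of X (row sums):
  P(X=0) = 0.485 + 0.082 = 0.567
  P(X=1) = 0.363 + 0.070 = 0.433
H(X) = -[0.567·log₂(0.567) + 0.433·log₂(0.433)]
  = 0.46413 + 0.52287 = 0.9870 bits

H(Y|X) = H(X,Y) - H(X) = 1.6014 - 0.9870 = 0.6144 bits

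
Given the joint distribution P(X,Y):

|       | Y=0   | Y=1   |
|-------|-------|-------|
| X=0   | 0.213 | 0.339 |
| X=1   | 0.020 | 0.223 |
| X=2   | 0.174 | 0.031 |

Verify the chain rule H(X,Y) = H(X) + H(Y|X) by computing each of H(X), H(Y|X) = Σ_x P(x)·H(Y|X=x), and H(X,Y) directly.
H(X) = 1.4379 bits, H(Y|X) = 0.7564 bits, H(X,Y) = 2.1943 bits

Marginal of X (row sums):
  P(X=0) = 0.213 + 0.339 = 0.552
  P(X=1) = 0.020 + 0.223 = 0.243
  P(X=2) = 0.174 + 0.031 = 0.205
H(X) = -[0.552·log₂(0.552) + 0.243·log₂(0.243) + 0.205·log₂(0.205)]
  = 0.47321 + 0.49596 + 0.46869 = 1.4379 bits

H(Y|X) = Σ_x P(x)·H(Y|X=x):
  X=0: P(X=0) = 0.552, P(Y|X=0) = (71/184, 113/184) → H(Y|X=0) = 0.96208
  X=1: P(X=1) = 0.243, P(Y|X=1) = (20/243, 223/243) → H(Y|X=1) = 0.41025
  X=2: P(X=2) = 0.205, P(Y|X=2) = (174/205, 31/205) → H(Y|X=2) = 0.61288
H(Y|X) = 0.552·0.96208 + 0.243·0.41025 + 0.205·0.61288 = 0.7564 bits

H(X,Y) = -Σ_{x,y} P(x,y) log₂ P(x,y). Per-cell terms -P(x,y)·log₂P(x,y):
  X=0: 0.47522, 0.52906
  X=1: 0.11288, 0.48277
  X=2: 0.43897, 0.15536
Sum of the 6 terms: H(X,Y) = 2.1943 bits

Chain rule check:
  H(X) + H(Y|X) = 1.4379 + 0.7564 = 2.1943 bits
  H(X,Y) = 2.1943 bits
✓ Chain rule verified.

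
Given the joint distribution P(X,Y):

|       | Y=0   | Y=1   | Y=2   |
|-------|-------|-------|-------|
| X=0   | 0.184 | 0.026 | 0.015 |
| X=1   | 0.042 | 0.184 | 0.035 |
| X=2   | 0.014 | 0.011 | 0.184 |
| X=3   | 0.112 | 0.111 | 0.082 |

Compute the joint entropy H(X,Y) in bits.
3.0967 bits

H(X,Y) = -Σ_{x,y} P(x,y) log₂ P(x,y). Per-cell terms -P(x,y)·log₂P(x,y):
  X=0: 0.44937, 0.13690, 0.09088
  X=1: 0.19209, 0.44937, 0.16928
  X=2: 0.08622, 0.07157, 0.44937
  X=3: 0.35374, 0.35202, 0.29588
Sum of the 12 terms: H(X,Y) = 3.0967 bits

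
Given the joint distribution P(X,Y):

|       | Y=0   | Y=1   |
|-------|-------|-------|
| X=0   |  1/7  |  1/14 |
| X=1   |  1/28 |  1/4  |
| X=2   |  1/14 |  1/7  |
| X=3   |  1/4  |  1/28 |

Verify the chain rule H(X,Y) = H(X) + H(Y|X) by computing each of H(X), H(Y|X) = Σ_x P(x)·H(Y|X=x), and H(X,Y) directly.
H(X) = 1.9852 bits, H(Y|X) = 0.7042 bits, H(X,Y) = 2.6894 bits

Marginal of X (row sums):
  P(X=0) = 1/7 + 1/14 = 3/14
  P(X=1) = 1/28 + 1/4 = 2/7
  P(X=2) = 1/14 + 1/7 = 3/14
  P(X=3) = 1/4 + 1/28 = 2/7
H(X) = -[(3/14)·log₂(3/14) + (2/7)·log₂(2/7) + (3/14)·log₂(3/14) + (2/7)·log₂(2/7)]
  = 0.47623 + 0.51639 + 0.47623 + 0.51639 = 1.9852 bits

H(Y|X) = Σ_x P(x)·H(Y|X=x):
  X=0: P(X=0) = 3/14, P(Y|X=0) = (2/3, 1/3) → H(Y|X=0) = 0.91830
  X=1: P(X=1) = 2/7, P(Y|X=1) = (1/8, 7/8) → H(Y|X=1) = 0.54356
  X=2: P(X=2) = 3/14, P(Y|X=2) = (1/3, 2/3) → H(Y|X=2) = 0.91830
  X=3: P(X=3) = 2/7, P(Y|X=3) = (7/8, 1/8) → H(Y|X=3) = 0.54356
H(Y|X) = (3/14)·0.91830 + (2/7)·0.54356 + (3/14)·0.91830 + (2/7)·0.54356 = 0.7042 bits

H(X,Y) = -Σ_{x,y} P(x,y) log₂ P(x,y). Per-cell terms -P(x,y)·log₂P(x,y):
  X=0: 0.40105, 0.27195
  X=1: 0.17169, 0.50000
  X=2: 0.27195, 0.40105
  X=3: 0.50000, 0.17169
Sum of the 8 terms: H(X,Y) = 2.6894 bits

Chain rule check:
  H(X) + H(Y|X) = 1.9852 + 0.7042 = 2.6894 bits
  H(X,Y) = 2.6894 bits
✓ Chain rule verified.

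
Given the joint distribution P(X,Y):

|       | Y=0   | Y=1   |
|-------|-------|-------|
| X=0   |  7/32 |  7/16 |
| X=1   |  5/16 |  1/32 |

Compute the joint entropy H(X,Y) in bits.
1.6821 bits

H(X,Y) = -Σ_{x,y} P(x,y) log₂ P(x,y). Per-cell terms -P(x,y)·log₂P(x,y):
  X=0: 0.47964, 0.52178
  X=1: 0.52440, 0.15625
Sum of the 4 terms: H(X,Y) = 1.6821 bits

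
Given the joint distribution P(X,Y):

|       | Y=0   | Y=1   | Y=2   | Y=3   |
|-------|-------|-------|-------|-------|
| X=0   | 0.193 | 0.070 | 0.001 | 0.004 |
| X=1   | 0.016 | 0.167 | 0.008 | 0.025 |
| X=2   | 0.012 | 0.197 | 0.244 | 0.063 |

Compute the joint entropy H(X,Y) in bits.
2.7700 bits

H(X,Y) = -Σ_{x,y} P(x,y) log₂ P(x,y). Per-cell terms -P(x,y)·log₂P(x,y):
  X=0: 0.45805, 0.26856, 0.00997, 0.03186
  X=1: 0.09545, 0.43121, 0.05573, 0.13305
  X=2: 0.07657, 0.46172, 0.49655, 0.25128
Sum of the 12 terms: H(X,Y) = 2.7700 bits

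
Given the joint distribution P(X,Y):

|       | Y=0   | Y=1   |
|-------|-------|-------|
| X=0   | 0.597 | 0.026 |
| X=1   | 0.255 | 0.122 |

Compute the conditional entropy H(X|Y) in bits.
0.8494 bits

H(X|Y) = H(X,Y) - H(Y)

H(X,Y) = -Σ_{x,y} P(x,y) log₂ P(x,y). Per-cell terms -P(x,y)·log₂P(x,y):
  X=0: 0.4443, 0.1369
  X=1: 0.5027, 0.3703
Sum of the 4 terms: H(X,Y) = 1.4542 bits

Marginal of Y (column sums):
  P(Y=0) = 0.597 + 0.255 = 0.852
  P(Y=1) = 0.026 + 0.122 = 0.148
H(Y) = -[0.852·log₂(0.852) + 0.148·log₂(0.148)]
  = 0.1969 + 0.4079 = 0.6048 bits

H(X|Y) = H(X,Y) - H(Y) = 1.4542 - 0.6048 = 0.8494 bits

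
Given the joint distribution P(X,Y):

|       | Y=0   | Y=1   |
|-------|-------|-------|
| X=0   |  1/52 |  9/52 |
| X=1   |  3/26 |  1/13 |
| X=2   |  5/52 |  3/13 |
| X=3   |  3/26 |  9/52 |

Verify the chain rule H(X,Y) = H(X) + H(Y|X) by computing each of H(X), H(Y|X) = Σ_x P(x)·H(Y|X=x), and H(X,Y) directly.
H(X) = 1.9595 bits, H(Y|X) = 0.8427 bits, H(X,Y) = 2.8022 bits

Marginal of X (row sums):
  P(X=0) = 1/52 + 9/52 = 5/26
  P(X=1) = 3/26 + 1/13 = 5/26
  P(X=2) = 5/52 + 3/13 = 17/52
  P(X=3) = 3/26 + 9/52 = 15/52
H(X) = -[(5/26)·log₂(5/26) + (5/26)·log₂(5/26) + (17/52)·log₂(17/52) + (15/52)·log₂(15/52)]
  = 0.45741 + 0.45741 + 0.52732 + 0.51737 = 1.9595 bits

H(Y|X) = Σ_x P(x)·H(Y|X=x):
  X=0: P(X=0) = 5/26, P(Y|X=0) = (1/10, 9/10) → H(Y|X=0) = 0.46900
  X=1: P(X=1) = 5/26, P(Y|X=1) = (3/5, 2/5) → H(Y|X=1) = 0.97095
  X=2: P(X=2) = 17/52, P(Y|X=2) = (5/17, 12/17) → H(Y|X=2) = 0.87398
  X=3: P(X=3) = 15/52, P(Y|X=3) = (2/5, 3/5) → H(Y|X=3) = 0.97095
H(Y|X) = (5/26)·0.46900 + (5/26)·0.97095 + (17/52)·0.87398 + (15/52)·0.97095 = 0.8427 bits

H(X,Y) = -Σ_{x,y} P(x,y) log₂ P(x,y). Per-cell terms -P(x,y)·log₂P(x,y):
  X=0: 0.10962, 0.43797
  X=1: 0.35948, 0.28465
  X=2: 0.32486, 0.48819
  X=3: 0.35948, 0.43797
Sum of the 8 terms: H(X,Y) = 2.8022 bits

Chain rule check:
  H(X) + H(Y|X) = 1.9595 + 0.8427 = 2.8022 bits
  H(X,Y) = 2.8022 bits
✓ Chain rule verified.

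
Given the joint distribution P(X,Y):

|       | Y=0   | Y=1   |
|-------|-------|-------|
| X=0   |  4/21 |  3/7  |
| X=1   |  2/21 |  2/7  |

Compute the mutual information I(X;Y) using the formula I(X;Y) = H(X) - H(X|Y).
0.0028 bits

I(X;Y) = H(X) - H(X|Y)

Marginal of X (row sums):
  P(X=0) = 4/21 + 3/7 = 13/21
  P(X=1) = 2/21 + 2/7 = 8/21
H(X) = -[(13/21)·log₂(13/21) + (8/21)·log₂(8/21)]
  = 0.4283 + 0.5304 = 0.9587 bits

Marginal of Y (column sums):
  P(Y=0) = 4/21 + 2/21 = 2/7
  P(Y=1) = 3/7 + 2/7 = 5/7
H(X|Y) = Σ_y P(y)·H(X|Y=y):
  Y=0: P(Y=0) = 2/7, P(X|Y=0) = (2/3, 1/3) → H(X|Y=0) = 0.9183
  Y=1: P(Y=1) = 5/7, P(X|Y=1) = (3/5, 2/5) → H(X|Y=1) = 0.9710
H(X|Y) = (2/7)·0.9183 + (5/7)·0.9710 = 0.9559 bits

I(X;Y) = H(X) - H(X|Y) = 0.9587 - 0.9559 = 0.0028 bits

Cross-check via I(X;Y) = H(X) + H(Y) - H(X,Y): computing H(Y) from the column sums and H(X,Y) from the 4 cells in the same way gives H(Y) = 0.8631 bits and H(X,Y) = 1.8190 bits, so
I(X;Y) = 0.9587 + 0.8631 - 1.8190 = 0.0028 bits ✓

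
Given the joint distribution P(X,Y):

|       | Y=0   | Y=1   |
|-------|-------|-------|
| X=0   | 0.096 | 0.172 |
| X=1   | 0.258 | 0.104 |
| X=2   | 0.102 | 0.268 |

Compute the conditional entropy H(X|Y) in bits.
1.4559 bits

H(X|Y) = H(X,Y) - H(Y)

H(X,Y) = -Σ_{x,y} P(x,y) log₂ P(x,y). Per-cell terms -P(x,y)·log₂P(x,y):
  X=0: 0.3246, 0.4368
  X=1: 0.5043, 0.3396
  X=2: 0.3359, 0.5091
Sum of the 6 terms: H(X,Y) = 2.4503 bits

Marginal of Y (column sums):
  P(Y=0) = 0.096 + 0.258 + 0.102 = 0.456
  P(Y=1) = 0.172 + 0.104 + 0.268 = 0.544
H(Y) = -[0.456·log₂(0.456) + 0.544·log₂(0.544)]
  = 0.5166 + 0.4778 = 0.9944 bits

H(X|Y) = H(X,Y) - H(Y) = 2.4503 - 0.9944 = 1.4559 bits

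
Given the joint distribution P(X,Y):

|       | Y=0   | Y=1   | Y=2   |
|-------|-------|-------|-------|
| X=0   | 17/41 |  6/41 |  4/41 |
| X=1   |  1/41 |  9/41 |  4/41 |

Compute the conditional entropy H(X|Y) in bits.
0.6862 bits

H(X|Y) = H(X,Y) - H(Y)

H(X,Y) = -Σ_{x,y} P(x,y) log₂ P(x,y). Per-cell terms -P(x,y)·log₂P(x,y):
  X=0: 0.52662, 0.40574, 0.32757
  X=1: 0.13067, 0.48021, 0.32757
Sum of the 6 terms: H(X,Y) = 2.19838 bits

Marginal of Y (column sums):
  P(Y=0) = 17/41 + 1/41 = 18/41
  P(Y=1) = 6/41 + 9/41 = 15/41
  P(Y=2) = 4/41 + 4/41 = 8/41
H(Y) = -[(18/41)·log₂(18/41) + (15/41)·log₂(15/41) + (8/41)·log₂(8/41)]
  = 0.52140 + 0.53073 + 0.46001 = 1.51214 bits

H(X|Y) = H(X,Y) - H(Y) = 2.19838 - 1.51214 = 0.6862 bits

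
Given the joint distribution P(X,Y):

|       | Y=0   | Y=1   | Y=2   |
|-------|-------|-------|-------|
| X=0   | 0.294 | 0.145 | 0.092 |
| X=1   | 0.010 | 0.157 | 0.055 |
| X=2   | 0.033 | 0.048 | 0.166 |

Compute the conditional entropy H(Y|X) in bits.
1.2933 bits

H(Y|X) = H(X,Y) - H(X)

H(X,Y) = -Σ_{x,y} P(x,y) log₂ P(x,y). Per-cell terms -P(x,y)·log₂P(x,y):
  X=0: 0.51924, 0.40395, 0.31668
  X=1: 0.06644, 0.41937, 0.23014
  X=2: 0.16241, 0.21028, 0.43006
Sum of the 9 terms: H(X,Y) = 2.7586 bits

Marginal of X (row sums):
  P(X=0) = 0.294 + 0.145 + 0.092 = 0.531
  P(X=1) = 0.010 + 0.157 + 0.055 = 0.222
  P(X=2) = 0.033 + 0.048 + 0.166 = 0.247
H(X) = -[0.531·log₂(0.531) + 0.222·log₂(0.222) + 0.247·log₂(0.247)]
  = 0.48492 + 0.48204 + 0.49830 = 1.4653 bits

H(Y|X) = H(X,Y) - H(X) = 2.7586 - 1.4653 = 1.2933 bits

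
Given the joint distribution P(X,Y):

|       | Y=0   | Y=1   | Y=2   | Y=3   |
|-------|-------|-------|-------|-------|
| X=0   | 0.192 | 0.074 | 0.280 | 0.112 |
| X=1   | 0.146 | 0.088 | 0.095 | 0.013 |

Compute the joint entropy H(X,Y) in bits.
2.7210 bits

H(X,Y) = -Σ_{x,y} P(x,y) log₂ P(x,y). Per-cell terms -P(x,y)·log₂P(x,y):
  X=0: 0.45712, 0.27797, 0.51422, 0.35374
  X=1: 0.40529, 0.30856, 0.32261, 0.08145
Sum of the 8 terms: H(X,Y) = 2.7210 bits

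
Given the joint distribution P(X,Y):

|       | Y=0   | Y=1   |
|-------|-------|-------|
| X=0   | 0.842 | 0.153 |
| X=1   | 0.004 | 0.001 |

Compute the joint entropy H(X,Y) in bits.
0.6651 bits

H(X,Y) = -Σ_{x,y} P(x,y) log₂ P(x,y). Per-cell terms -P(x,y)·log₂P(x,y):
  X=0: 0.20891, 0.41438
  X=1: 0.03186, 0.00997
Sum of the 4 terms: H(X,Y) = 0.6651 bits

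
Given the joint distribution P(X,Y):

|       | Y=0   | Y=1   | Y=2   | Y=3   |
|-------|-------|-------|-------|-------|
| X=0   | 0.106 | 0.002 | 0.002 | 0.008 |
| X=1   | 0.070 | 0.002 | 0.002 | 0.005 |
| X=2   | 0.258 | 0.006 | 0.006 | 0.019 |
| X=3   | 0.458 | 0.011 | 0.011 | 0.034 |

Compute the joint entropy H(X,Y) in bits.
2.3039 bits

H(X,Y) = -Σ_{x,y} P(x,y) log₂ P(x,y). Per-cell terms -P(x,y)·log₂P(x,y):
  X=0: 0.3432, 0.0179, 0.0179, 0.0557
  X=1: 0.2686, 0.0179, 0.0179, 0.0382
  X=2: 0.5043, 0.0443, 0.0443, 0.1086
  X=3: 0.5160, 0.0716, 0.0716, 0.1659
Sum of the 16 terms: H(X,Y) = 2.3039 bits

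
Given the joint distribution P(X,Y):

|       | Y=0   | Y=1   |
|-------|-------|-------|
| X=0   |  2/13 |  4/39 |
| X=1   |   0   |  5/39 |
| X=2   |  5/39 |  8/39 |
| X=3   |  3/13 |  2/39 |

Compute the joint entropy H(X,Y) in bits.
2.6890 bits

H(X,Y) = -Σ_{x,y} P(x,y) log₂ P(x,y). Per-cell terms -P(x,y)·log₂P(x,y):
  X=0: 0.41545, 0.33696
  X=1: 0.00000, 0.37993
  X=2: 0.37993, 0.46880
  X=3: 0.48819, 0.21976
  (cells with P = 0 contribute 0)
Sum of the 8 terms: H(X,Y) = 2.6890 bits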